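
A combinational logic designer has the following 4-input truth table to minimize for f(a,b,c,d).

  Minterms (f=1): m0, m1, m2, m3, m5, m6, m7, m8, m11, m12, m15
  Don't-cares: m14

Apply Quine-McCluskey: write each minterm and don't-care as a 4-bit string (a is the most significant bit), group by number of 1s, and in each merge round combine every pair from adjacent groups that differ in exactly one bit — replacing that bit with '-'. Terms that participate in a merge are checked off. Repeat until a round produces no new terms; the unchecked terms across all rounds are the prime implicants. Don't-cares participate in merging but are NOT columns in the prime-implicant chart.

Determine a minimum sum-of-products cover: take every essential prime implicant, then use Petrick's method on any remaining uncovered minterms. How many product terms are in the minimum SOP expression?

5

Round 0: 0000✓ 0001✓ 0010✓ 0011✓ 0101✓ 0110✓ 0111✓ 1000✓ 1011✓ 1100✓ 1110✓ 1111✓
Round 1: -000 -011✓ -110✓ -111✓ 0-01✓ 0-10✓ 0-11✓ 00-0✓ 00-1✓ 000-✓ 001-✓ 01-1✓ 011-✓ 1-00 1-11✓ 11-0 111-✓
Round 2: --11 -11- 0--1 0-1- 00--
PIs = {--11, -000, -11-, 0--1, 0-1-, 00--, 1-00, 11-0}
Coverage chart:
  m0: -000,00--
  m1: 0--1,00--
  m2: 0-1-,00--
  m3: --11,0--1,0-1-,00--
  m5: 0--1 ←essential
  m6: -11-,0-1-
  m7: --11,-11-,0--1,0-1-
  m8: -000,1-00
  m11: --11 ←essential
  m12: 1-00,11-0
  m15: --11,-11-
Essential: --11, 0--1
Petrick residual → -000, 0-1-, 1-00
Min cover (5 terms): cd + b'c'd' + a'd + a'c + ac'd'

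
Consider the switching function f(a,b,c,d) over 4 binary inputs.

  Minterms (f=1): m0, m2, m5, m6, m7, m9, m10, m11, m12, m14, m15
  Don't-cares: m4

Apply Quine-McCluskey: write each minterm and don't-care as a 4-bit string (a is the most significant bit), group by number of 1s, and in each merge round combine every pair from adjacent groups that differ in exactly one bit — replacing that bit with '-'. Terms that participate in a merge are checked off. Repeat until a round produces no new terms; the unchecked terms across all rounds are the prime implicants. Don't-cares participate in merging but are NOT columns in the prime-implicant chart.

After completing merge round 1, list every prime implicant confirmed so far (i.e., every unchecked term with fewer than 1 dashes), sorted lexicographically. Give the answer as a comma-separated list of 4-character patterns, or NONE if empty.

NONE

[col 0] 0000*, 0010*, 0100*, 0101*, 0110*, 0111*, 1001*, 1010*, 1011*, 1100*, 1110*, 1111*
[col 1] -010*, -100*, -110*, -111*, 0-00*, 0-10*, 00-0*, 01-0*, 01-1*, 010-*, 011-*, 1-10*, 1-11*, 10-1, 101-*, 11-0*, 111-*
[col 2] --10, -1-0, -11-, 0--0, 01--, 1-1-
Prime implicants: --10, -1-0, -11-, 0--0, 01--, 1-1-, 10-1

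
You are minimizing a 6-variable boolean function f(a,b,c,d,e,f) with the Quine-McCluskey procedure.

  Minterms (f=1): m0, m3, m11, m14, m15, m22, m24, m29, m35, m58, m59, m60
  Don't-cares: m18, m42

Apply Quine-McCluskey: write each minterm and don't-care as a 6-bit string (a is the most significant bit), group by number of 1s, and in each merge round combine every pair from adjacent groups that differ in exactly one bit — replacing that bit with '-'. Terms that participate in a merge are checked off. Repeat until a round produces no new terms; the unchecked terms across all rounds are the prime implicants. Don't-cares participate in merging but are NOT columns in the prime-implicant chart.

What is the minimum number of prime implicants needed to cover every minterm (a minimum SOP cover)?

Round 0: 000000 000011✓ 001011✓ 001110✓ 001111✓ 010010✓ 010110✓ 011000 011101 100011✓ 101010✓ 111010✓ 111011✓ 111100
Round 1: -00011 00-011 001-11 00111- 010-10 1-1010 11101-
PIs = {-00011, 00-011, 000000, 001-11, 00111-, 010-10, 011000, 011101, 1-1010, 11101-, 111100}
Coverage chart:
  m0: 000000 ←essential
  m3: -00011,00-011
  m11: 00-011,001-11
  m14: 00111- ←essential
  m15: 001-11,00111-
  m22: 010-10 ←essential
  m24: 011000 ←essential
  m29: 011101 ←essential
  m35: -00011 ←essential
  m58: 1-1010,11101-
  m59: 11101- ←essential
  m60: 111100 ←essential
Essential: -00011, 000000, 00111-, 010-10, 011000, 011101, 11101-, 111100
Petrick residual → 00-011
Min cover (9 terms): b'c'd'ef + a'b'd'ef + a'b'c'd'e'f' + a'b'cde + a'bc'ef' + a'bcd'e'f' + a'bcde'f + abcd'e + abcde'f'

9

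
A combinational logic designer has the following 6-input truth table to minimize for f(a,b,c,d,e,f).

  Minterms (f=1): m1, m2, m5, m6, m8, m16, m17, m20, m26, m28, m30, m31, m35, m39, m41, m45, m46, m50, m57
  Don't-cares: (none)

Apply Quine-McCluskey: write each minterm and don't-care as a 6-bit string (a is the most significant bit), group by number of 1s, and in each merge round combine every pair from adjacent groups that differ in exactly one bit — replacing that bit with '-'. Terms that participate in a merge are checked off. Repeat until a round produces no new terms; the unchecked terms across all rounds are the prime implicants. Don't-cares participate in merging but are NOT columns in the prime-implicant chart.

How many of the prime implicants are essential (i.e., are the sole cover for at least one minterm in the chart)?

Round 0: 000001✓ 000010✓ 000101✓ 000110✓ 001000 010000✓ 010001✓ 010100✓ 011010✓ 011100✓ 011110✓ 011111✓ 100011✓ 100111✓ 101001✓ 101101✓ 101110 110010 111001✓
Round 1: 0-0001 000-01 000-10 01-100 010-00 01000- 011-10 0111-0 01111- 1-1001 100-11 101-01
PIs = {0-0001, 000-01, 000-10, 001000, 01-100, 010-00, 01000-, 011-10, 0111-0, 01111-, 1-1001, 100-11, 101-01, 101110, 110010}
Coverage chart:
  m1: 0-0001,000-01
  m2: 000-10 ←essential
  m5: 000-01 ←essential
  m6: 000-10 ←essential
  m8: 001000 ←essential
  m16: 010-00,01000-
  m17: 0-0001,01000-
  m20: 01-100,010-00
  m26: 011-10 ←essential
  m28: 01-100,0111-0
  m30: 011-10,0111-0,01111-
  m31: 01111- ←essential
  m35: 100-11 ←essential
  m39: 100-11 ←essential
  m41: 1-1001,101-01
  m45: 101-01 ←essential
  m46: 101110 ←essential
  m50: 110010 ←essential
  m57: 1-1001 ←essential
Essential: 000-01, 000-10, 001000, 011-10, 01111-, 1-1001, 100-11, 101-01, 101110, 110010

10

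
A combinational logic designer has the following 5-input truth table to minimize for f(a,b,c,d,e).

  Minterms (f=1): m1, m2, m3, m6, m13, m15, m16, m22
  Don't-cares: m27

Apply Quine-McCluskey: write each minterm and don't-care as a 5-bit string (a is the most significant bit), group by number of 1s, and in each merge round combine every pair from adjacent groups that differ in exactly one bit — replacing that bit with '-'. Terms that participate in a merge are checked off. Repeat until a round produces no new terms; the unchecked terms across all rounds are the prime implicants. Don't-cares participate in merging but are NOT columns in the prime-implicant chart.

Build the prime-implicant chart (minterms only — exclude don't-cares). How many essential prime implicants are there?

4

Round 0: 00001✓ 00010✓ 00011✓ 00110✓ 01101✓ 01111✓ 10000 10110✓ 11011
Round 1: -0110 00-10 000-1 0001- 011-1
PIs = {-0110, 00-10, 000-1, 0001-, 011-1, 10000, 11011}
Coverage chart:
  m1: 000-1 ←essential
  m2: 00-10,0001-
  m3: 000-1,0001-
  m6: -0110,00-10
  m13: 011-1 ←essential
  m15: 011-1 ←essential
  m16: 10000 ←essential
  m22: -0110 ←essential
Essential: -0110, 000-1, 011-1, 10000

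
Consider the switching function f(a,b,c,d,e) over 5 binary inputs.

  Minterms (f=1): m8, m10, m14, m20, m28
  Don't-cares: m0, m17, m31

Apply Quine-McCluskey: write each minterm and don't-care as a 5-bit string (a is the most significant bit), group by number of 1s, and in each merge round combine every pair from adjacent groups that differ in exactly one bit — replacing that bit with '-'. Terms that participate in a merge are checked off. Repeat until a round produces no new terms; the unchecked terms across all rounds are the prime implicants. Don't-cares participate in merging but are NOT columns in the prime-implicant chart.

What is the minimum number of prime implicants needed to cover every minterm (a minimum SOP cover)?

size-2^0 implicants → 00000(✓)  01000(✓)  01010(✓)  01110(✓)  10001  10100(✓)  11100(✓)  11111
size-2^1 implicants → 0-000  01-10  010-0  1-100
Unchecked terms (primes): 0-000, 01-10, 010-0, 1-100, 10001, 11111
Minterm coverage:
  m8 ⊆ 0-000,010-0
  m10 ⊆ 01-10,010-0
  m14 ⊆ 01-10 [E]
  m20 ⊆ 1-100 [E]
  m28 ⊆ 1-100 [E]
E = {01-10, 1-100}
Petrick residual → 0-000
Cover = a'c'd'e' + a'bde' + acd'e'  |cover|=3

3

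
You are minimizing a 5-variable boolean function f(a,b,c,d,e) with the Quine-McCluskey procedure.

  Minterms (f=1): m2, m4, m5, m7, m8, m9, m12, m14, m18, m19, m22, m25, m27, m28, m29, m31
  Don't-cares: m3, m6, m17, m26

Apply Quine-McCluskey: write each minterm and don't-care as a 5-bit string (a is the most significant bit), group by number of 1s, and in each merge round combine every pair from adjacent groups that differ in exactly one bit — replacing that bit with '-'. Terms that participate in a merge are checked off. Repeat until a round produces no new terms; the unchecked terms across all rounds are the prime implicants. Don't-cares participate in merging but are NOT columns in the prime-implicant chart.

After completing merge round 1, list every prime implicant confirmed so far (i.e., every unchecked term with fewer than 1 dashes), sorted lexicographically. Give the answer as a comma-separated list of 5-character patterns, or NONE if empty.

Round 0: 00010✓ 00011✓ 00100✓ 00101✓ 00110✓ 00111✓ 01000✓ 01001✓ 01100✓ 01110✓ 10001✓ 10010✓ 10011✓ 10110✓ 11001✓ 11010✓ 11011✓ 11100✓ 11101✓ 11111✓
Round 1: -0010✓ -0011✓ -0110✓ -1001 -1100 0-100✓ 0-110✓ 00-10✓ 00-11✓ 0001-✓ 001-0✓ 001-1✓ 0010-✓ 0011-✓ 01-00 0100- 011-0✓ 1-001✓ 1-010✓ 1-011✓ 10-10✓ 100-1✓ 1001-✓ 11-01✓ 11-11✓ 110-1✓ 1101-✓ 111-1✓ 1110-
Round 2: -0-10 -001- 0-1-0 00-1- 001-- 1-0-1 1-01- 11--1
PIs = {-0-10, -001-, -1001, -1100, 0-1-0, 00-1-, 001--, 01-00, 0100-, 1-0-1, 1-01-, 11--1, 1110-}

NONE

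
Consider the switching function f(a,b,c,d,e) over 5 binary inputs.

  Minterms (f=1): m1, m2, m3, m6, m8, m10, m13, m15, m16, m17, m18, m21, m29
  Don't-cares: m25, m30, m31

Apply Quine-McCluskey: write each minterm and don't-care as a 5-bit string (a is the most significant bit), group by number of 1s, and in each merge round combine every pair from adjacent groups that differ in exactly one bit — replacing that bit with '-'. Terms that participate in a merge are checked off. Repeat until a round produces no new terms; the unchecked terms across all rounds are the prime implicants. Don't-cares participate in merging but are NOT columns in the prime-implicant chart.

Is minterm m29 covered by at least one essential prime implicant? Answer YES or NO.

YES

size-2^0 implicants → 00001(✓)  00010(✓)  00011(✓)  00110(✓)  01000(✓)  01010(✓)  01101(✓)  01111(✓)  10000(✓)  10001(✓)  10010(✓)  10101(✓)  11001(✓)  11101(✓)  11110(✓)  11111(✓)
size-2^1 implicants → -0001  -0010  -1101(✓)  -1111(✓)  0-010  00-10  000-1  0001-  010-0  011-1(✓)  1-001(✓)  1-101(✓)  10-01(✓)  100-0  1000-  11-01(✓)  111-1(✓)  1111-
size-2^2 implicants → -11-1  1--01
Unchecked terms (primes): -0001, -0010, -11-1, 0-010, 00-10, 000-1, 0001-, 010-0, 1--01, 100-0, 1000-, 1111-
Minterm coverage:
  m1 ⊆ -0001,000-1
  m2 ⊆ -0010,0-010,00-10,0001-
  m3 ⊆ 000-1,0001-
  m6 ⊆ 00-10 [E]
  m8 ⊆ 010-0 [E]
  m10 ⊆ 0-010,010-0
  m13 ⊆ -11-1 [E]
  m15 ⊆ -11-1 [E]
  m16 ⊆ 100-0,1000-
  m17 ⊆ -0001,1--01,1000-
  m18 ⊆ -0010,100-0
  m21 ⊆ 1--01 [E]
  m29 ⊆ -11-1,1--01
E = {-11-1, 00-10, 010-0, 1--01}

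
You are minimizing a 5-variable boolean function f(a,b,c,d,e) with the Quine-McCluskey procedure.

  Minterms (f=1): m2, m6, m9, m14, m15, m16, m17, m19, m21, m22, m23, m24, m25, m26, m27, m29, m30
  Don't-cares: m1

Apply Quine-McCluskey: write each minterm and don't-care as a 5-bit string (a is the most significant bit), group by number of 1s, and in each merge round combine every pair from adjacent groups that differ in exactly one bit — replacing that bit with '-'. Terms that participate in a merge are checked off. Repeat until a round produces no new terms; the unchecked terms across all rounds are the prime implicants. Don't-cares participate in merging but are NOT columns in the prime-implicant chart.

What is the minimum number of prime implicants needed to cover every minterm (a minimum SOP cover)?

Round 0: 00001✓ 00010✓ 00110✓ 01001✓ 01110✓ 01111✓ 10000✓ 10001✓ 10011✓ 10101✓ 10110✓ 10111✓ 11000✓ 11001✓ 11010✓ 11011✓ 11101✓ 11110✓
Round 1: -0001✓ -0110✓ -1001✓ -1110✓ 0-001✓ 0-110✓ 00-10 0111- 1-000✓ 1-001✓ 1-011✓ 1-101✓ 1-110✓ 10-01✓ 10-11✓ 100-1✓ 1000-✓ 101-1✓ 1011- 11-01✓ 11-10 110-0✓ 110-1✓ 1100-✓ 1101-✓
Round 2: --001 --110 1--01 1-0-1 1-00- 10--1 110--
PIs = {--001, --110, 00-10, 0111-, 1--01, 1-0-1, 1-00-, 10--1, 1011-, 11-10, 110--}
Coverage chart:
  m2: 00-10 ←essential
  m6: --110,00-10
  m9: --001 ←essential
  m14: --110,0111-
  m15: 0111- ←essential
  m16: 1-00- ←essential
  m17: --001,1--01,1-0-1,1-00-,10--1
  m19: 1-0-1,10--1
  m21: 1--01,10--1
  m22: --110,1011-
  m23: 10--1,1011-
  m24: 1-00-,110--
  m25: --001,1--01,1-0-1,1-00-,110--
  m26: 11-10,110--
  m27: 1-0-1,110--
  m29: 1--01 ←essential
  m30: --110,11-10
Essential: --001, 00-10, 0111-, 1--01, 1-00-
Petrick residual → --110, 10--1, 110--
Min cover (8 terms): c'd'e + cde' + a'b'de' + a'bcd + ad'e + ac'd' + ab'e + abc'

8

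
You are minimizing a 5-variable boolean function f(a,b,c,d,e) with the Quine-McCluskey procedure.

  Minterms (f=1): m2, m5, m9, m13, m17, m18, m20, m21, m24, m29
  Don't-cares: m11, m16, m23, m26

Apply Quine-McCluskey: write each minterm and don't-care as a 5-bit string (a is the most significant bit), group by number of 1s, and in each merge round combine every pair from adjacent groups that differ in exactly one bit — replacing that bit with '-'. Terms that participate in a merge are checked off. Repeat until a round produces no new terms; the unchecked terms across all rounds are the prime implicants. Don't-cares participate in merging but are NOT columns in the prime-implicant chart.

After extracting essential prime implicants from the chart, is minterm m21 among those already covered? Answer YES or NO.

YES

[col 0] 00010*, 00101*, 01001*, 01011*, 01101*, 10000*, 10001*, 10010*, 10100*, 10101*, 10111*, 11000*, 11010*, 11101*
[col 1] -0010, -0101*, -1101*, 0-101*, 01-01, 010-1, 1-000*, 1-010*, 1-101*, 10-00*, 10-01*, 100-0*, 1000-*, 101-1, 1010-*, 110-0*
[col 2] --101, 1-0-0, 10-0-
Prime implicants: --101, -0010, 01-01, 010-1, 1-0-0, 10-0-, 101-1
PI chart (minterm → PIs covering it):
  2 | -0010  (sole → essential)
  5 | --101  (sole → essential)
  9 | 01-01,010-1
  13 | --101,01-01
  17 | 10-0-  (sole → essential)
  18 | -0010,1-0-0
  20 | 10-0-  (sole → essential)
  21 | --101,10-0-,101-1
  24 | 1-0-0  (sole → essential)
  29 | --101  (sole → essential)
Essential prime implicants: --101, -0010, 1-0-0, 10-0-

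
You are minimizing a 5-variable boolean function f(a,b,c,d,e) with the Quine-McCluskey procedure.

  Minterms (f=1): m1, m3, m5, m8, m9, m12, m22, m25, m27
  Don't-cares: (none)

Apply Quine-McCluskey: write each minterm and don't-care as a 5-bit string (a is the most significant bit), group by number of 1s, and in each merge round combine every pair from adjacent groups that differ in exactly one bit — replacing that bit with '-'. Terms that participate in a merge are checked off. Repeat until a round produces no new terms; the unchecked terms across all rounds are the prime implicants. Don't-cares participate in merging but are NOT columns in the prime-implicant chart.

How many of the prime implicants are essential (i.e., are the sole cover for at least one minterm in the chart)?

size-2^0 implicants → 00001(✓)  00011(✓)  00101(✓)  01000(✓)  01001(✓)  01100(✓)  10110  11001(✓)  11011(✓)
size-2^1 implicants → -1001  0-001  00-01  000-1  01-00  0100-  110-1
Unchecked terms (primes): -1001, 0-001, 00-01, 000-1, 01-00, 0100-, 10110, 110-1
Minterm coverage:
  m1 ⊆ 0-001,00-01,000-1
  m3 ⊆ 000-1 [E]
  m5 ⊆ 00-01 [E]
  m8 ⊆ 01-00,0100-
  m9 ⊆ -1001,0-001,0100-
  m12 ⊆ 01-00 [E]
  m22 ⊆ 10110 [E]
  m25 ⊆ -1001,110-1
  m27 ⊆ 110-1 [E]
E = {00-01, 000-1, 01-00, 10110, 110-1}

5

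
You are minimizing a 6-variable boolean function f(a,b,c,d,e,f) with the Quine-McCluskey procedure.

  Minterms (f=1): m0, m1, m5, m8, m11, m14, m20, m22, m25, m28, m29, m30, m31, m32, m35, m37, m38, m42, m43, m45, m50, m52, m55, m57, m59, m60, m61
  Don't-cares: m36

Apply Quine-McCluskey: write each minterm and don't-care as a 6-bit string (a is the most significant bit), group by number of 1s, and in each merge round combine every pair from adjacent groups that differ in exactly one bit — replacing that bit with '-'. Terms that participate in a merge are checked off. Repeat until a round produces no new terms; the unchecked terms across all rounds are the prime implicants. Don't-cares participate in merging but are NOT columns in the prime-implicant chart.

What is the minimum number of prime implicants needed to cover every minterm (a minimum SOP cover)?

16

Round 0: 000000✓ 000001✓ 000101✓ 001000✓ 001011✓ 001110✓ 010100✓ 010110✓ 011001✓ 011100✓ 011101✓ 011110✓ 011111✓ 100000✓ 100011✓ 100100✓ 100101✓ 100110✓ 101010✓ 101011✓ 101101✓ 110010 110100✓ 110111 111001✓ 111011✓ 111100✓ 111101✓
Round 1: -00000 -00101 -01011 -10100✓ -11001✓ -11100✓ -11101✓ 0-1110 00-000 000-01 00000- 01-100✓ 01-110✓ 0101-0✓ 011-01✓ 0111-0✓ 0111-1✓ 01110-✓ 01111-✓ 1-0100 1-1011 1-1101 10-011 10-101 100-00 1001-0 10010- 10101- 11-100✓ 111-01✓ 1110-1 11110-✓
Round 2: -1-100 -11-01 -1110- 01-1-0 0111--
PIs = {-00000, -00101, -01011, -1-100, -11-01, -1110-, 0-1110, 00-000, 000-01, 00000-, 01-1-0, 0111--, 1-0100, 1-1011, 1-1101, 10-011, 10-101, 100-00, 1001-0, 10010-, 10101-, 110010, 110111, 1110-1}
Coverage chart:
  m0: -00000,00-000,00000-
  m1: 000-01,00000-
  m5: -00101,000-01
  m8: 00-000 ←essential
  m11: -01011 ←essential
  m14: 0-1110 ←essential
  m20: -1-100,01-1-0
  m22: 01-1-0 ←essential
  m25: -11-01 ←essential
  m28: -1-100,-1110-,01-1-0,0111--
  m29: -11-01,-1110-,0111--
  m30: 0-1110,01-1-0,0111--
  m31: 0111-- ←essential
  m32: -00000,100-00
  m35: 10-011 ←essential
  m37: -00101,10-101,10010-
  m38: 1001-0 ←essential
  m42: 10101- ←essential
  m43: -01011,1-1011,10-011,10101-
  m45: 1-1101,10-101
  m50: 110010 ←essential
  m52: -1-100,1-0100
  m55: 110111 ←essential
  m57: -11-01,1110-1
  m59: 1-1011,1110-1
  m60: -1-100,-1110-
  m61: -11-01,-1110-,1-1101
Essential: -01011, -11-01, 0-1110, 00-000, 01-1-0, 0111--, 10-011, 1001-0, 10101-, 110010, 110111
Petrick residual → -00000, -1-100, 000-01, 1-1011, 10-101
Min cover (16 terms): b'c'd'e'f' + b'cd'ef + bde'f' + bce'f + a'cdef' + a'b'd'e'f' + a'b'c'e'f + a'bdf' + a'bcd + acd'ef + ab'd'ef + ab'de'f + ab'c'df' + ab'cd'e + abc'd'ef' + abc'def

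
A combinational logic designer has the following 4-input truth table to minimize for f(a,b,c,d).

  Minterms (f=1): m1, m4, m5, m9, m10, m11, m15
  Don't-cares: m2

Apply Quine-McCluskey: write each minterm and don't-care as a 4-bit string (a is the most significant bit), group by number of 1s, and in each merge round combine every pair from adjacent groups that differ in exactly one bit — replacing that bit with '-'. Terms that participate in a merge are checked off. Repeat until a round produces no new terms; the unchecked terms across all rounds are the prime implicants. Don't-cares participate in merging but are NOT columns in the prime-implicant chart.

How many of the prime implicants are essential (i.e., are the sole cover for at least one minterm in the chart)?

2

[col 0] 0001*, 0010*, 0100*, 0101*, 1001*, 1010*, 1011*, 1111*
[col 1] -001, -010, 0-01, 010-, 1-11, 10-1, 101-
Prime implicants: -001, -010, 0-01, 010-, 1-11, 10-1, 101-
PI chart (minterm → PIs covering it):
  1 | -001,0-01
  4 | 010-  (sole → essential)
  5 | 0-01,010-
  9 | -001,10-1
  10 | -010,101-
  11 | 1-11,10-1,101-
  15 | 1-11  (sole → essential)
Essential prime implicants: 010-, 1-11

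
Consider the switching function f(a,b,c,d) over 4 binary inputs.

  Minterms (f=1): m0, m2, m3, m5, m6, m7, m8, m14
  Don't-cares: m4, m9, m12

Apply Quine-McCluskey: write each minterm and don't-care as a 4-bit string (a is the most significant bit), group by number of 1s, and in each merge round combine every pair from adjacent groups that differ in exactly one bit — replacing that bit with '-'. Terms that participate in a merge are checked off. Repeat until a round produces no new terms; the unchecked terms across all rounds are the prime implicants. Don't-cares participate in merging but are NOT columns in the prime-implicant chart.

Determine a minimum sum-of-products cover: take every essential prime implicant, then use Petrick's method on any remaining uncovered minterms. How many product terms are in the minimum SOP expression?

size-2^0 implicants → 0000(✓)  0010(✓)  0011(✓)  0100(✓)  0101(✓)  0110(✓)  0111(✓)  1000(✓)  1001(✓)  1100(✓)  1110(✓)
size-2^1 implicants → -000(✓)  -100(✓)  -110(✓)  0-00(✓)  0-10(✓)  0-11(✓)  00-0(✓)  001-(✓)  01-0(✓)  01-1(✓)  010-(✓)  011-(✓)  1-00(✓)  100-  11-0(✓)
size-2^2 implicants → --00  -1-0  0--0  0-1-  01--
Unchecked terms (primes): --00, -1-0, 0--0, 0-1-, 01--, 100-
Minterm coverage:
  m0 ⊆ --00,0--0
  m2 ⊆ 0--0,0-1-
  m3 ⊆ 0-1- [E]
  m5 ⊆ 01-- [E]
  m6 ⊆ -1-0,0--0,0-1-,01--
  m7 ⊆ 0-1-,01--
  m8 ⊆ --00,100-
  m14 ⊆ -1-0 [E]
E = {-1-0, 0-1-, 01--}
Petrick residual → --00
Cover = c'd' + bd' + a'c + a'b  |cover|=4

4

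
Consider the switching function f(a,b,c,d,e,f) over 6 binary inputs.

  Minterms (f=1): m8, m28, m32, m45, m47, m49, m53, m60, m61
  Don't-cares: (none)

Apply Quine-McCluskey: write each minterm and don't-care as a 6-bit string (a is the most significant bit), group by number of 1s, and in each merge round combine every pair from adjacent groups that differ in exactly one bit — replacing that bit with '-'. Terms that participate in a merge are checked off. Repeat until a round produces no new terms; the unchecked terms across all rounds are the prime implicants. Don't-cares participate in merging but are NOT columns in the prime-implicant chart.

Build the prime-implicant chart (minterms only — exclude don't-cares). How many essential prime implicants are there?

[col 0] 001000, 011100*, 100000, 101101*, 101111*, 110001*, 110101*, 111100*, 111101*
[col 1] -11100, 1-1101, 1011-1, 11-101, 110-01, 11110-
Prime implicants: -11100, 001000, 1-1101, 100000, 1011-1, 11-101, 110-01, 11110-
PI chart (minterm → PIs covering it):
  8 | 001000  (sole → essential)
  28 | -11100  (sole → essential)
  32 | 100000  (sole → essential)
  45 | 1-1101,1011-1
  47 | 1011-1  (sole → essential)
  49 | 110-01  (sole → essential)
  53 | 11-101,110-01
  60 | -11100,11110-
  61 | 1-1101,11-101,11110-
Essential prime implicants: -11100, 001000, 100000, 1011-1, 110-01

5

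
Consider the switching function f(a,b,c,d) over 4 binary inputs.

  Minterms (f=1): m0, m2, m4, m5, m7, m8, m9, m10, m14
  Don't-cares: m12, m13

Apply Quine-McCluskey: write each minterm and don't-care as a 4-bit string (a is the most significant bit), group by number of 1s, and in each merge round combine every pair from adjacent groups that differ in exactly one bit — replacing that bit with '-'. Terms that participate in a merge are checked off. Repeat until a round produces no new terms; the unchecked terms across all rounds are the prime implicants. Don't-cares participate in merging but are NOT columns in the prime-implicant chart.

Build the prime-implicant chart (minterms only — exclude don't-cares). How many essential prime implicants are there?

[col 0] 0000*, 0010*, 0100*, 0101*, 0111*, 1000*, 1001*, 1010*, 1100*, 1101*, 1110*
[col 1] -000*, -010*, -100*, -101*, 0-00*, 00-0*, 01-1, 010-*, 1-00*, 1-01*, 1-10*, 10-0*, 100-*, 11-0*, 110-*
[col 2] --00, -0-0, -10-, 1--0, 1-0-
Prime implicants: --00, -0-0, -10-, 01-1, 1--0, 1-0-
PI chart (minterm → PIs covering it):
  0 | --00,-0-0
  2 | -0-0  (sole → essential)
  4 | --00,-10-
  5 | -10-,01-1
  7 | 01-1  (sole → essential)
  8 | --00,-0-0,1--0,1-0-
  9 | 1-0-  (sole → essential)
  10 | -0-0,1--0
  14 | 1--0  (sole → essential)
Essential prime implicants: -0-0, 01-1, 1--0, 1-0-

4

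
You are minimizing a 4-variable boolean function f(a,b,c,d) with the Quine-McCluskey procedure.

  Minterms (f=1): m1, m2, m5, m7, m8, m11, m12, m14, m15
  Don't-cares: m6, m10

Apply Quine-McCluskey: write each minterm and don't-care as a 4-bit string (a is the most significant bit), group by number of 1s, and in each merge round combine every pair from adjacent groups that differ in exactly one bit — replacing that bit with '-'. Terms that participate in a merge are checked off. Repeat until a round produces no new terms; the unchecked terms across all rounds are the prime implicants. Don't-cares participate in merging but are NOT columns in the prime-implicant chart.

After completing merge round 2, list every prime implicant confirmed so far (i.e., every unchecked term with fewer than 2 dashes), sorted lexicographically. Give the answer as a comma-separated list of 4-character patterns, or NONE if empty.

size-2^0 implicants → 0001(✓)  0010(✓)  0101(✓)  0110(✓)  0111(✓)  1000(✓)  1010(✓)  1011(✓)  1100(✓)  1110(✓)  1111(✓)
size-2^1 implicants → -010(✓)  -110(✓)  -111(✓)  0-01  0-10(✓)  01-1  011-(✓)  1-00(✓)  1-10(✓)  1-11(✓)  10-0(✓)  101-(✓)  11-0(✓)  111-(✓)
size-2^2 implicants → --10  -11-  1--0  1-1-
Unchecked terms (primes): --10, -11-, 0-01, 01-1, 1--0, 1-1-

0-01, 01-1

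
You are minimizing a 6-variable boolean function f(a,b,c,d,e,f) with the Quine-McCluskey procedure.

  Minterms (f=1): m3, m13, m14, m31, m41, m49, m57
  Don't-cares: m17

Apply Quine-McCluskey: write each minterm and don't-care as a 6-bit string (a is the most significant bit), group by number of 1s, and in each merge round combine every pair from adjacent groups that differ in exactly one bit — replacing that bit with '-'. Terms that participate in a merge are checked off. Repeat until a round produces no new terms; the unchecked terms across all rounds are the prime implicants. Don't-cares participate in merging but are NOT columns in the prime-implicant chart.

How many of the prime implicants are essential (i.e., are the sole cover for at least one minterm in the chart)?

5

size-2^0 implicants → 000011  001101  001110  010001(✓)  011111  101001(✓)  110001(✓)  111001(✓)
size-2^1 implicants → -10001  1-1001  11-001
Unchecked terms (primes): -10001, 000011, 001101, 001110, 011111, 1-1001, 11-001
Minterm coverage:
  m3 ⊆ 000011 [E]
  m13 ⊆ 001101 [E]
  m14 ⊆ 001110 [E]
  m31 ⊆ 011111 [E]
  m41 ⊆ 1-1001 [E]
  m49 ⊆ -10001,11-001
  m57 ⊆ 1-1001,11-001
E = {000011, 001101, 001110, 011111, 1-1001}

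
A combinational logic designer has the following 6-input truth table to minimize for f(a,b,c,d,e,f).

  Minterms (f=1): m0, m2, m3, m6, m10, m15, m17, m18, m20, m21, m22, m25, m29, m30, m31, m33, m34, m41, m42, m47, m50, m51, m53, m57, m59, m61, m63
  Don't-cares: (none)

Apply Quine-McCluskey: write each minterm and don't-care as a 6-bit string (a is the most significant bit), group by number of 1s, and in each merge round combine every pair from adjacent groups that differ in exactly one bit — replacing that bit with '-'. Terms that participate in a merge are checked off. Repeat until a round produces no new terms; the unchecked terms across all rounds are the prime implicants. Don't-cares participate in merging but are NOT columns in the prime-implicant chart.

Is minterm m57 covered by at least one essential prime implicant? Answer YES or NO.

Round 0: 000000✓ 000010✓ 000011✓ 000110✓ 001010✓ 001111✓ 010001✓ 010010✓ 010100✓ 010101✓ 010110✓ 011001✓ 011101✓ 011110✓ 011111✓ 100001✓ 100010✓ 101001✓ 101010✓ 101111✓ 110010✓ 110011✓ 110101✓ 111001✓ 111011✓ 111101✓ 111111✓
Round 1: -00010✓ -01010✓ -01111✓ -10010✓ -10101✓ -11001✓ -11101✓ -11111✓ 0-0010✓ 0-0110✓ 0-1111✓ 00-010✓ 000-10✓ 0000-0 00001- 01-001✓ 01-101✓ 01-110 010-01✓ 010-10✓ 0101-0 01010- 011-01✓ 0111-1✓ 01111- 1-0010✓ 1-1001 1-1111✓ 10-001 10-010✓ 11-011 11-101✓ 11001- 111-01✓ 111-11✓ 1110-1✓ 1111-1✓
Round 2: --0010 --1111 -0-010 -1-101 -11-01 -111-1 0-0-10 01--01 111--1
PIs = {--0010, --1111, -0-010, -1-101, -11-01, -111-1, 0-0-10, 0000-0, 00001-, 01--01, 01-110, 0101-0, 01010-, 01111-, 1-1001, 10-001, 11-011, 11001-, 111--1}
Coverage chart:
  m0: 0000-0 ←essential
  m2: --0010,-0-010,0-0-10,0000-0,00001-
  m3: 00001- ←essential
  m6: 0-0-10 ←essential
  m10: -0-010 ←essential
  m15: --1111 ←essential
  m17: 01--01 ←essential
  m18: --0010,0-0-10
  m20: 0101-0,01010-
  m21: -1-101,01--01,01010-
  m22: 0-0-10,01-110,0101-0
  m25: -11-01,01--01
  m29: -1-101,-11-01,-111-1,01--01
  m30: 01-110,01111-
  m31: --1111,-111-1,01111-
  m33: 10-001 ←essential
  m34: --0010,-0-010
  m41: 1-1001,10-001
  m42: -0-010 ←essential
  m47: --1111 ←essential
  m50: --0010,11001-
  m51: 11-011,11001-
  m53: -1-101 ←essential
  m57: -11-01,1-1001,111--1
  m59: 11-011,111--1
  m61: -1-101,-11-01,-111-1,111--1
  m63: --1111,-111-1,111--1
Essential: --1111, -0-010, -1-101, 0-0-10, 0000-0, 00001-, 01--01, 10-001

NO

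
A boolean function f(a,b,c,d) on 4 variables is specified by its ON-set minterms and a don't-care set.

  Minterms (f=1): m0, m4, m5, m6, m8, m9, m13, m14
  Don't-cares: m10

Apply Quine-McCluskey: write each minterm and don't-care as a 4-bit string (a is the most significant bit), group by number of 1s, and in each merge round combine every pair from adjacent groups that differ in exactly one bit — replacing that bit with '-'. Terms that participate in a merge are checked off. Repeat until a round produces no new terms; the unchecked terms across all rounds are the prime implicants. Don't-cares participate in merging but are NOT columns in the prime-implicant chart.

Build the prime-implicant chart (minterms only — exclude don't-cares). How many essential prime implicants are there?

Round 0: 0000✓ 0100✓ 0101✓ 0110✓ 1000✓ 1001✓ 1010✓ 1101✓ 1110✓
Round 1: -000 -101 -110 0-00 01-0 010- 1-01 1-10 10-0 100-
PIs = {-000, -101, -110, 0-00, 01-0, 010-, 1-01, 1-10, 10-0, 100-}
Coverage chart:
  m0: -000,0-00
  m4: 0-00,01-0,010-
  m5: -101,010-
  m6: -110,01-0
  m8: -000,10-0,100-
  m9: 1-01,100-
  m13: -101,1-01
  m14: -110,1-10
(no essential prime implicants)

0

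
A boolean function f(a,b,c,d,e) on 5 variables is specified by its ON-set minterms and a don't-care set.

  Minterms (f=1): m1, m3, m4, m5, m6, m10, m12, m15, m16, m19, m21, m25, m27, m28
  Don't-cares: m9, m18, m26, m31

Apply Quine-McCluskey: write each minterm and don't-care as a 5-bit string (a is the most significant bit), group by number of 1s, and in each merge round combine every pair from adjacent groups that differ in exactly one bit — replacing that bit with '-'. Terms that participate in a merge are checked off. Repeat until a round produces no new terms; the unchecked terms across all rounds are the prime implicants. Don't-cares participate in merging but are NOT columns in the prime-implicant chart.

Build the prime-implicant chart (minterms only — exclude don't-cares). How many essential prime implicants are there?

6

Round 0: 00001✓ 00011✓ 00100✓ 00101✓ 00110✓ 01001✓ 01010✓ 01100✓ 01111✓ 10000✓ 10010✓ 10011✓ 10101✓ 11001✓ 11010✓ 11011✓ 11100✓ 11111✓
Round 1: -0011 -0101 -1001 -1010 -1100 -1111 0-001 0-100 00-01 000-1 001-0 0010- 1-010✓ 1-011✓ 100-0 1001-✓ 11-11 110-1 1101-✓
Round 2: 1-01-
PIs = {-0011, -0101, -1001, -1010, -1100, -1111, 0-001, 0-100, 00-01, 000-1, 001-0, 0010-, 1-01-, 100-0, 11-11, 110-1}
Coverage chart:
  m1: 0-001,00-01,000-1
  m3: -0011,000-1
  m4: 0-100,001-0,0010-
  m5: -0101,00-01,0010-
  m6: 001-0 ←essential
  m10: -1010 ←essential
  m12: -1100,0-100
  m15: -1111 ←essential
  m16: 100-0 ←essential
  m19: -0011,1-01-
  m21: -0101 ←essential
  m25: -1001,110-1
  m27: 1-01-,11-11,110-1
  m28: -1100 ←essential
Essential: -0101, -1010, -1100, -1111, 001-0, 100-0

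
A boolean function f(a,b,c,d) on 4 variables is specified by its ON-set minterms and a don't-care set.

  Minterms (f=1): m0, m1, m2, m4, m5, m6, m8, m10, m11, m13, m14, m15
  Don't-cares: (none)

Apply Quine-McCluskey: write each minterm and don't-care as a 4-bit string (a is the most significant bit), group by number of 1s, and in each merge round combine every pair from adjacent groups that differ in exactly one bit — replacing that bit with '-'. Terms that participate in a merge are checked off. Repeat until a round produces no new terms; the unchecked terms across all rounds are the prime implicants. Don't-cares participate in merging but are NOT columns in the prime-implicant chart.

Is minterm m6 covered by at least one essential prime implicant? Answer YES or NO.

NO

size-2^0 implicants → 0000(✓)  0001(✓)  0010(✓)  0100(✓)  0101(✓)  0110(✓)  1000(✓)  1010(✓)  1011(✓)  1101(✓)  1110(✓)  1111(✓)
size-2^1 implicants → -000(✓)  -010(✓)  -101  -110(✓)  0-00(✓)  0-01(✓)  0-10(✓)  00-0(✓)  000-(✓)  01-0(✓)  010-(✓)  1-10(✓)  1-11(✓)  10-0(✓)  101-(✓)  11-1  111-(✓)
size-2^2 implicants → --10  -0-0  0--0  0-0-  1-1-
Unchecked terms (primes): --10, -0-0, -101, 0--0, 0-0-, 1-1-, 11-1
Minterm coverage:
  m0 ⊆ -0-0,0--0,0-0-
  m1 ⊆ 0-0- [E]
  m2 ⊆ --10,-0-0,0--0
  m4 ⊆ 0--0,0-0-
  m5 ⊆ -101,0-0-
  m6 ⊆ --10,0--0
  m8 ⊆ -0-0 [E]
  m10 ⊆ --10,-0-0,1-1-
  m11 ⊆ 1-1- [E]
  m13 ⊆ -101,11-1
  m14 ⊆ --10,1-1-
  m15 ⊆ 1-1-,11-1
E = {-0-0, 0-0-, 1-1-}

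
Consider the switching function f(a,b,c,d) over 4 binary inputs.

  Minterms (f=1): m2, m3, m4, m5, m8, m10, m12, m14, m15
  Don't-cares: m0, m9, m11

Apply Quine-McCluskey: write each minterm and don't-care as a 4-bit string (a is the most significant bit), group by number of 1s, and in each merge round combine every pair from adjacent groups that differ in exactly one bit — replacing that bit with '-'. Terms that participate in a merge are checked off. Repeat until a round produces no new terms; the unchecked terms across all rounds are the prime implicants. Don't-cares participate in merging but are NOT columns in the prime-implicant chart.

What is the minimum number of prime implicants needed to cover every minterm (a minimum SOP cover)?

4

Round 0: 0000✓ 0010✓ 0011✓ 0100✓ 0101✓ 1000✓ 1001✓ 1010✓ 1011✓ 1100✓ 1110✓ 1111✓
Round 1: -000✓ -010✓ -011✓ -100✓ 0-00✓ 00-0✓ 001-✓ 010- 1-00✓ 1-10✓ 1-11✓ 10-0✓ 10-1✓ 100-✓ 101-✓ 11-0✓ 111-✓
Round 2: --00 -0-0 -01- 1--0 1-1- 10--
PIs = {--00, -0-0, -01-, 010-, 1--0, 1-1-, 10--}
Coverage chart:
  m2: -0-0,-01-
  m3: -01- ←essential
  m4: --00,010-
  m5: 010- ←essential
  m8: --00,-0-0,1--0,10--
  m10: -0-0,-01-,1--0,1-1-,10--
  m12: --00,1--0
  m14: 1--0,1-1-
  m15: 1-1- ←essential
Essential: -01-, 010-, 1-1-
Petrick residual → --00
Min cover (4 terms): c'd' + b'c + a'bc' + ac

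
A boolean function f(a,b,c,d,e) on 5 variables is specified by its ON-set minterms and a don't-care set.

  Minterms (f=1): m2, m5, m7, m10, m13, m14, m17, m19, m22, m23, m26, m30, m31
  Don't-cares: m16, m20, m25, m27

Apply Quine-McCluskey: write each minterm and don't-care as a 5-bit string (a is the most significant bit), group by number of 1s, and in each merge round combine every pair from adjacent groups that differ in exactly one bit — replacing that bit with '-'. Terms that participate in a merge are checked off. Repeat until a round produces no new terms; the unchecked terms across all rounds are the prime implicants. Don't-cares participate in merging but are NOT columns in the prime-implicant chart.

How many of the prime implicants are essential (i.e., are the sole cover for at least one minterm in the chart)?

3

[col 0] 00010*, 00101*, 00111*, 01010*, 01101*, 01110*, 10000*, 10001*, 10011*, 10100*, 10110*, 10111*, 11001*, 11010*, 11011*, 11110*, 11111*
[col 1] -0111, -1010*, -1110*, 0-010, 0-101, 001-1, 01-10*, 1-001*, 1-011*, 1-110*, 1-111*, 10-00, 10-11*, 100-1*, 1000-, 101-0, 1011-*, 11-10*, 11-11*, 110-1*, 1101-*, 1111-*
[col 2] -1-10, 1--11, 1-0-1, 1-11-, 11-1-
Prime implicants: -0111, -1-10, 0-010, 0-101, 001-1, 1--11, 1-0-1, 1-11-, 10-00, 1000-, 101-0, 11-1-
PI chart (minterm → PIs covering it):
  2 | 0-010  (sole → essential)
  5 | 0-101,001-1
  7 | -0111,001-1
  10 | -1-10,0-010
  13 | 0-101  (sole → essential)
  14 | -1-10  (sole → essential)
  17 | 1-0-1,1000-
  19 | 1--11,1-0-1
  22 | 1-11-,101-0
  23 | -0111,1--11,1-11-
  26 | -1-10,11-1-
  30 | -1-10,1-11-,11-1-
  31 | 1--11,1-11-,11-1-
Essential prime implicants: -1-10, 0-010, 0-101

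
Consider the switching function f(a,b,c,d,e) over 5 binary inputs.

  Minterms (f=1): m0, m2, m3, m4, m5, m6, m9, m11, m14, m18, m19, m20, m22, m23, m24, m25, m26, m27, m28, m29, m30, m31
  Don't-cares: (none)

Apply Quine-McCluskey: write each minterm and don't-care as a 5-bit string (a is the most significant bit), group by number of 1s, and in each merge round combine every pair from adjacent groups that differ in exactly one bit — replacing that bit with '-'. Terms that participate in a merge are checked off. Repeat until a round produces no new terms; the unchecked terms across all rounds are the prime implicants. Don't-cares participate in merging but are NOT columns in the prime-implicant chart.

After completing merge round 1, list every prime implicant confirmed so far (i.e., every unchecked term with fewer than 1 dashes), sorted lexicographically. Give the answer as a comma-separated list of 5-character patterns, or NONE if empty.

NONE

[col 0] 00000*, 00010*, 00011*, 00100*, 00101*, 00110*, 01001*, 01011*, 01110*, 10010*, 10011*, 10100*, 10110*, 10111*, 11000*, 11001*, 11010*, 11011*, 11100*, 11101*, 11110*, 11111*
[col 1] -0010*, -0011*, -0100*, -0110*, -1001*, -1011*, -1110*, 0-011*, 0-110*, 00-00*, 00-10*, 000-0*, 0001-*, 001-0*, 0010-, 010-1*, 1-010*, 1-011*, 1-100*, 1-110*, 1-111*, 10-10*, 10-11*, 1001-*, 101-0*, 1011-*, 11-00*, 11-01*, 11-10*, 11-11*, 110-0*, 110-1*, 1100-*, 1101-*, 111-0*, 111-1*, 1110-*, 1111-*
[col 2] --011, --110, -0-10, -001-, -01-0, -10-1, 00--0, 1--10*, 1--11*, 1-01-*, 1-1-0, 1-11-*, 10-1-*, 11--0*, 11--1*, 11-0-*, 11-1-*, 110--*, 111--*
[col 3] 1--1-, 11---
Prime implicants: --011, --110, -0-10, -001-, -01-0, -10-1, 00--0, 0010-, 1--1-, 1-1-0, 11---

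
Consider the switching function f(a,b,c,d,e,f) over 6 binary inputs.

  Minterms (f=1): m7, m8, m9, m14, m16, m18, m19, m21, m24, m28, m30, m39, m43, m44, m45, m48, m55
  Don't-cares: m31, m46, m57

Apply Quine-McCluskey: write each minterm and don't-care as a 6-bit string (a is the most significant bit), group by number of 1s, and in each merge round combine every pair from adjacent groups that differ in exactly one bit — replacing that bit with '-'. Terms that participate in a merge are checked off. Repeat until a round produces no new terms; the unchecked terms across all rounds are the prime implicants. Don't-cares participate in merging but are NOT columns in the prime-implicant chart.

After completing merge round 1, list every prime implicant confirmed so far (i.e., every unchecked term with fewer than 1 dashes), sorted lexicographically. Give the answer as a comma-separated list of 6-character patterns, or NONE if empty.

010101, 101011, 111001

size-2^0 implicants → 000111(✓)  001000(✓)  001001(✓)  001110(✓)  010000(✓)  010010(✓)  010011(✓)  010101  011000(✓)  011100(✓)  011110(✓)  011111(✓)  100111(✓)  101011  101100(✓)  101101(✓)  101110(✓)  110000(✓)  110111(✓)  111001
size-2^1 implicants → -00111  -01110  -10000  0-1000  0-1110  00100-  01-000  0100-0  01001-  011-00  0111-0  01111-  1-0111  1011-0  10110-
Unchecked terms (primes): -00111, -01110, -10000, 0-1000, 0-1110, 00100-, 01-000, 0100-0, 01001-, 010101, 011-00, 0111-0, 01111-, 1-0111, 101011, 1011-0, 10110-, 111001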